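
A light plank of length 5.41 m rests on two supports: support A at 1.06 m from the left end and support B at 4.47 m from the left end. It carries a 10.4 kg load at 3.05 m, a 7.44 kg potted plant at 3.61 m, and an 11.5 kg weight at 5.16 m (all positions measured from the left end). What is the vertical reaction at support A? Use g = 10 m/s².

R_A ≈ 38.8 N

Sum moments about support B (its reaction then has zero moment arm).
Load: 10.4 × 10 = 104 N down at 3.05 m → arm 1.42 m, τ = 104 × 1.42 = 147.7 N·m counterclockwise.
Potted plant: 7.44 × 10 = 74.4 N down at 3.61 m → arm 0.86 m, τ = 74.4 × 0.86 = 63.98 N·m counterclockwise.
Weight: 11.5 × 10 = 115 N down at 5.16 m → arm 0.69 m, τ = 115 × 0.69 = 79.35 N·m clockwise.
Net load moment about support B = 132.3 N·m counterclockwise.
Reaction R at support A is upward at 1.06 m, arm 3.41 m → moment R × 3.41 clockwise.
Στ = 0 ⇒ R × 3.41 = 132.3 ⇒ R = 38.8 N.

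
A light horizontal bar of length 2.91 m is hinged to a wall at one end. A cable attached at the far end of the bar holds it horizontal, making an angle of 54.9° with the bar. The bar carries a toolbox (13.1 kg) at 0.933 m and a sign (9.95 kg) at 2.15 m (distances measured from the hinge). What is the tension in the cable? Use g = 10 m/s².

T ≈ 141 N

Take moments about the hinge.
Toolbox: 13.1 × 10 = 131 N down at 0.933 m → arm 0.933 m, τ = 131 × 0.933 = 122.2 N·m clockwise.
Sign: 9.95 × 10 = 99.5 N down at 2.15 m → arm 2.15 m, τ = 99.5 × 2.15 = 213.9 N·m clockwise.
Total clockwise load moment = 336.1 N·m.
The cable tension T acts at 2.91 m; only its component perpendicular to the bar, T sinθ, produces torque. sin 54.9° = 0.8181.
Setting net torque to zero: T × 2.91 × 0.8181 = 336.1 → T = 336.1 / 2.381 = 141 N.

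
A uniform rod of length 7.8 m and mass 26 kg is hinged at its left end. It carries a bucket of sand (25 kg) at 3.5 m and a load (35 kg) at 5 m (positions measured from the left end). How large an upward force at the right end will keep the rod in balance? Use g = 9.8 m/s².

Take moments about the left end.
Beam weight: 26 × 9.8 = 254.8 N down at 3.9 m → arm 3.9 m, τ = 254.8 × 3.9 = 993.7 N·m clockwise.
Bucket of sand: 25 × 9.8 = 245 N down at 3.5 m → arm 3.5 m, τ = 245 × 3.5 = 857.5 N·m clockwise.
Load: 35 × 9.8 = 343 N down at 5 m → arm 5 m, τ = 343 × 5 = 1715 N·m clockwise.
Net moment of the loads = 3566 N·m clockwise.
The upward force F acts at the right end, arm 7.8 m, giving F × 7.8 counterclockwise.
Setting net torque to zero: F × 7.8 = 3566 → F = 3566 / 7.8 = 457 N.

F ≈ 457 N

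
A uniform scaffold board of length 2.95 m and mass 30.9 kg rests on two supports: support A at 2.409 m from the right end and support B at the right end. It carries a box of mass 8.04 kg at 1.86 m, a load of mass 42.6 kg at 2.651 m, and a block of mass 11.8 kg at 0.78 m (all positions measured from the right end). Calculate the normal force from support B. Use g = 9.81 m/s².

R_B ≈ 172 N

Take moments about support A.
Beam weight: 30.9 × 9.81 = 303.1 N down at 1.475 m → arm 0.934 m, τ = 303.1 × 0.934 = 283.1 N·m clockwise.
Box: 8.04 × 9.81 = 78.87 N down at 1.86 m → arm 0.549 m, τ = 78.87 × 0.549 = 43.3 N·m clockwise.
Load: 42.6 × 9.81 = 417.9 N down at 2.651 m → arm 0.242 m, τ = 417.9 × 0.242 = 101.1 N·m counterclockwise.
Block: 11.8 × 9.81 = 115.8 N down at 0.78 m → arm 1.629 m, τ = 115.8 × 1.629 = 188.6 N·m clockwise.
Net load moment about support A = 413.9 N·m clockwise.
Reaction R at support B is upward at 0 m, arm 2.409 m → moment R × 2.409 counterclockwise.
For rotational equilibrium, R × 2.409 = 413.9, so R = 172 N.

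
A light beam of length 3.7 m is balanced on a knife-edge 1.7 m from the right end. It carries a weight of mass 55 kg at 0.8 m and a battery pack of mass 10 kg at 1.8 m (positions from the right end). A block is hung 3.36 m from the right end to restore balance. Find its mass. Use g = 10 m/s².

m ≈ 29.2 kg

About the knife-edge (at 1.7 m from the right end):
Weight: 55 × 10 = 550 N down at 0.8 m → arm 0.9 m, τ = 550 × 0.9 = 495 N·m clockwise.
Battery pack: 10 × 10 = 100 N down at 1.8 m → arm 0.1 m, τ = 100 × 0.1 = 10 N·m counterclockwise.
Net moment of known loads = 485 N·m clockwise.
An unknown mass m at 3.36 m has arm 1.66 m; its moment is m·g·1.66 counterclockwise.
Balancing moments: m × 10 × 1.66 = 485, giving m = 485 / (10 × 1.66) = 29.2 kg.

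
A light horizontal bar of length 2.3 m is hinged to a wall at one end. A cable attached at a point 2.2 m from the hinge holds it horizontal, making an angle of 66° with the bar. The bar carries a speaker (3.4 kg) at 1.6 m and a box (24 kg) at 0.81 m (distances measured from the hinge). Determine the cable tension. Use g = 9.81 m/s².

T ≈ 121 N

About the hinge:
Speaker: 3.4 × 9.81 = 33.35 N down at 1.6 m → arm 1.6 m, τ = 33.35 × 1.6 = 53.36 N·m clockwise.
Box: 24 × 9.81 = 235.4 N down at 0.81 m → arm 0.81 m, τ = 235.4 × 0.81 = 190.7 N·m clockwise.
Total clockwise load moment = 244.1 N·m.
The cable tension T acts at 2.2 m; only its component perpendicular to the bar, T sinθ, produces torque. sin 66° = 0.9135.
Balancing moments: T × 2.2 × 0.9135 = 244.1, giving T = 244.1 / 2.01 = 121 N.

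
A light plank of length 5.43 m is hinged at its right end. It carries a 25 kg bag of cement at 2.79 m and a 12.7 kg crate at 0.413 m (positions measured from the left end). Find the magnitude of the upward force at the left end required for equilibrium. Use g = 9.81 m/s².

Choose the right end as the axis so the unknown pivot reaction has zero arm there.
Bag of cement: 25 × 9.81 = 245.2 N down at 2.79 m → arm 2.64 m, τ = 245.2 × 2.64 = 647.3 N·m counterclockwise.
Crate: 12.7 × 9.81 = 124.6 N down at 0.413 m → arm 5.017 m, τ = 124.6 × 5.017 = 625.1 N·m counterclockwise.
Net moment of the loads = 1272 N·m counterclockwise.
The upward force F acts at the left end, arm 5.43 m, giving F × 5.43 clockwise.
Στ = 0 ⇒ F × 5.43 = 1272 ⇒ F = 1272 / 5.43 = 234 N.

F ≈ 234 N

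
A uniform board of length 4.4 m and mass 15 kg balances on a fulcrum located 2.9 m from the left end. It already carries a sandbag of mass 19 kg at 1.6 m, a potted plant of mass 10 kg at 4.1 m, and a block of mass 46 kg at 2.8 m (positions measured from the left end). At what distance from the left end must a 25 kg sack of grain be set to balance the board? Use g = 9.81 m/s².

x ≈ 4.01 m from the left end

Taking torques about the fulcrum (at 2.9 m from the left end):
Beam weight: 15 × 9.81 = 147.2 N down at 2.2 m → arm 0.7 m, τ = 147.2 × 0.7 = 103 N·m counterclockwise.
Sandbag: 19 × 9.81 = 186.4 N down at 1.6 m → arm 1.3 m, τ = 186.4 × 1.3 = 242.3 N·m counterclockwise.
Potted plant: 10 × 9.81 = 98.1 N down at 4.1 m → arm 1.2 m, τ = 98.1 × 1.2 = 117.7 N·m clockwise.
Block: 46 × 9.81 = 451.3 N down at 2.8 m → arm 0.1 m, τ = 451.3 × 0.1 = 45.13 N·m counterclockwise.
Net moment of existing loads = 272.7 N·m counterclockwise.
The sack of grain weighs 25 × 9.81 = 245.2 N and must supply an equal clockwise moment, so its lever arm about the fulcrum is 272.7 / 245.2 = 1.11 m.
That puts it at 2.9 + 1.11 = 4.01 m from the left end.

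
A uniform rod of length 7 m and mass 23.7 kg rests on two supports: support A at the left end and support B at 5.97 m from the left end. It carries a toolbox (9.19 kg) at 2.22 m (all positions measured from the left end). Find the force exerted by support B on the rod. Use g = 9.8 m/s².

R_B ≈ 170 N

Take moments about support A.
Beam weight: 23.7 × 9.8 = 232.3 N down at 3.5 m → arm 3.5 m, τ = 232.3 × 3.5 = 813.1 N·m clockwise.
Toolbox: 9.19 × 9.8 = 90.06 N down at 2.22 m → arm 2.22 m, τ = 90.06 × 2.22 = 199.9 N·m clockwise.
Net load moment about support A = 1013 N·m clockwise.
Reaction R at support B is upward at 5.97 m, arm 5.97 m → moment R × 5.97 counterclockwise.
Στ = 0 ⇒ R × 5.97 = 1013 ⇒ R = 170 N.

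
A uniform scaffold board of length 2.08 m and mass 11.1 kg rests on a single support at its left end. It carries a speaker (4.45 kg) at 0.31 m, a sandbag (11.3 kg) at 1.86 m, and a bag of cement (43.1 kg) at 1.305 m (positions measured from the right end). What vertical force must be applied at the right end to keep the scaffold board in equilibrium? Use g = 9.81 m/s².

F ≈ 261 N

Choose the left end as the axis so the unknown pivot reaction has zero arm there.
Beam weight: 11.1 × 9.81 = 108.9 N down at 1.04 m → arm 1.04 m, τ = 108.9 × 1.04 = 113.3 N·m clockwise.
Speaker: 4.45 × 9.81 = 43.65 N down at 0.31 m → arm 1.77 m, τ = 43.65 × 1.77 = 77.26 N·m clockwise.
Sandbag: 11.3 × 9.81 = 110.9 N down at 1.86 m → arm 0.22 m, τ = 110.9 × 0.22 = 24.4 N·m clockwise.
Bag of cement: 43.1 × 9.81 = 422.8 N down at 1.305 m → arm 0.775 m, τ = 422.8 × 0.775 = 327.7 N·m clockwise.
Net moment of the loads = 542.7 N·m clockwise.
The upward force F acts at the right end, arm 2.08 m, giving F × 2.08 counterclockwise.
Στ = 0 ⇒ F × 2.08 = 542.7 ⇒ F = 542.7 / 2.08 = 261 N.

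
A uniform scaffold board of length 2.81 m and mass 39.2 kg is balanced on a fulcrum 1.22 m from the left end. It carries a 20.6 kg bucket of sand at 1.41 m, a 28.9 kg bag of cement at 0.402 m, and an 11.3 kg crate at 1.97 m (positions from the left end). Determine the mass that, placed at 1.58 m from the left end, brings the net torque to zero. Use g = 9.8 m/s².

Taking torques about the fulcrum (at 1.22 m from the left end):
Beam weight: 39.2 × 9.8 = 384.2 N down at 1.405 m → arm 0.185 m, τ = 384.2 × 0.185 = 71.08 N·m clockwise.
Bucket of sand: 20.6 × 9.8 = 201.9 N down at 1.41 m → arm 0.19 m, τ = 201.9 × 0.19 = 38.36 N·m clockwise.
Bag of cement: 28.9 × 9.8 = 283.2 N down at 0.402 m → arm 0.818 m, τ = 283.2 × 0.818 = 231.7 N·m counterclockwise.
Crate: 11.3 × 9.8 = 110.7 N down at 1.97 m → arm 0.75 m, τ = 110.7 × 0.75 = 83.03 N·m clockwise.
Net moment of known loads = 39.23 N·m counterclockwise.
An unknown mass m at 1.58 m has arm 0.36 m; its moment is m·g·0.36 clockwise.
Balancing moments: m × 9.8 × 0.36 = 39.23, giving m = 39.23 / (9.8 × 0.36) = 11.1 kg.

m ≈ 11.1 kg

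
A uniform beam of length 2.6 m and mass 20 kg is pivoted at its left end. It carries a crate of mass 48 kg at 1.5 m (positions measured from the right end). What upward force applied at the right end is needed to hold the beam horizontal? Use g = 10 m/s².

Choose the left end as the axis so the unknown pivot reaction has zero arm there.
Beam weight: 20 × 10 = 200 N down at 1.3 m → arm 1.3 m, τ = 200 × 1.3 = 260 N·m clockwise.
Crate: 48 × 10 = 480 N down at 1.5 m → arm 1.1 m, τ = 480 × 1.1 = 528 N·m clockwise.
Net moment of the loads = 788 N·m clockwise.
The upward force F acts at the right end, arm 2.6 m, giving F × 2.6 counterclockwise.
For rotational equilibrium, F × 2.6 = 788, so F = 788 / 2.6 = 303 N.

F ≈ 303 N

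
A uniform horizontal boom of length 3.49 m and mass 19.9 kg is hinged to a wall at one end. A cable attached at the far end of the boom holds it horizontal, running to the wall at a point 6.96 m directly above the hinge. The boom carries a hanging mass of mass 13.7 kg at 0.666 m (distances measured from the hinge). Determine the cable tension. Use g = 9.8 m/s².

Take moments about the hinge.
Beam weight: 19.9 × 9.8 = 195 N down at 1.745 m → arm 1.745 m, τ = 195 × 1.745 = 340.3 N·m clockwise.
Hanging mass: 13.7 × 9.8 = 134.3 N down at 0.666 m → arm 0.666 m, τ = 134.3 × 0.666 = 89.44 N·m clockwise.
Total clockwise load moment = 429.7 N·m.
The cable tension T acts at 3.49 m; only its component perpendicular to the boom, T sinθ, produces torque. sinθ = h/√(h²+d²) = 6.96/√(6.96²+3.49²) = 0.8939.
Στ = 0 ⇒ T × 3.49 × 0.8939 = 429.7 ⇒ T = 429.7 / 3.12 = 138 N.

T ≈ 138 N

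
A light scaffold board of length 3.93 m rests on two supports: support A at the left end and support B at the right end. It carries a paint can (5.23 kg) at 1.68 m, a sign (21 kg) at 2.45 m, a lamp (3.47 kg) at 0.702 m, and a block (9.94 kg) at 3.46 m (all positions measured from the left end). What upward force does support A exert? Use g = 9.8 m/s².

R_A ≈ 146 N

Taking torques about support B:
Paint can: 5.23 × 9.8 = 51.25 N down at 1.68 m → arm 2.25 m, τ = 51.25 × 2.25 = 115.3 N·m counterclockwise.
Sign: 21 × 9.8 = 205.8 N down at 2.45 m → arm 1.48 m, τ = 205.8 × 1.48 = 304.6 N·m counterclockwise.
Lamp: 3.47 × 9.8 = 34.01 N down at 0.702 m → arm 3.228 m, τ = 34.01 × 3.228 = 109.8 N·m counterclockwise.
Block: 9.94 × 9.8 = 97.41 N down at 3.46 m → arm 0.47 m, τ = 97.41 × 0.47 = 45.78 N·m counterclockwise.
Net load moment about support B = 575.5 N·m counterclockwise.
Reaction R at support A is upward at 0 m, arm 3.93 m → moment R × 3.93 clockwise.
Balancing moments: R × 3.93 = 575.5, giving R = 146 N.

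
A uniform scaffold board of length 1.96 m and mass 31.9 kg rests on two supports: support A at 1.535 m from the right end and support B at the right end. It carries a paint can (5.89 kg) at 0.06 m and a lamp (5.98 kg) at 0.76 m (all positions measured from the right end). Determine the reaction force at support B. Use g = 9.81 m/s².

About support A:
Beam weight: 31.9 × 9.81 = 312.9 N down at 0.98 m → arm 0.555 m, τ = 312.9 × 0.555 = 173.7 N·m clockwise.
Paint can: 5.89 × 9.81 = 57.78 N down at 0.06 m → arm 1.475 m, τ = 57.78 × 1.475 = 85.23 N·m clockwise.
Lamp: 5.98 × 9.81 = 58.66 N down at 0.76 m → arm 0.775 m, τ = 58.66 × 0.775 = 45.46 N·m clockwise.
Net load moment about support A = 304.4 N·m clockwise.
Reaction R at support B is upward at 0 m, arm 1.535 m → moment R × 1.535 counterclockwise.
Setting net torque to zero: R × 1.535 = 304.4 → R = 198 N.

R_B ≈ 198 N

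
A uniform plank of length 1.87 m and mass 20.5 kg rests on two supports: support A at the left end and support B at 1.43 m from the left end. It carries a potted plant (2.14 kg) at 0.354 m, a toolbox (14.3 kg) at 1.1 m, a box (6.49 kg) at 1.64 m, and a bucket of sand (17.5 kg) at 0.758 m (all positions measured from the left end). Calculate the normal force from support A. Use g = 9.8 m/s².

About support B:
Beam weight: 20.5 × 9.8 = 200.9 N down at 0.935 m → arm 0.495 m, τ = 200.9 × 0.495 = 99.45 N·m counterclockwise.
Potted plant: 2.14 × 9.8 = 20.97 N down at 0.354 m → arm 1.076 m, τ = 20.97 × 1.076 = 22.56 N·m counterclockwise.
Toolbox: 14.3 × 9.8 = 140.1 N down at 1.1 m → arm 0.33 m, τ = 140.1 × 0.33 = 46.23 N·m counterclockwise.
Box: 6.49 × 9.8 = 63.6 N down at 1.64 m → arm 0.21 m, τ = 63.6 × 0.21 = 13.36 N·m clockwise.
Bucket of sand: 17.5 × 9.8 = 171.5 N down at 0.758 m → arm 0.672 m, τ = 171.5 × 0.672 = 115.2 N·m counterclockwise.
Net load moment about support B = 270.1 N·m counterclockwise.
Reaction R at support A is upward at 0 m, arm 1.43 m → moment R × 1.43 clockwise.
Στ = 0 ⇒ R × 1.43 = 270.1 ⇒ R = 189 N.

R_A ≈ 189 N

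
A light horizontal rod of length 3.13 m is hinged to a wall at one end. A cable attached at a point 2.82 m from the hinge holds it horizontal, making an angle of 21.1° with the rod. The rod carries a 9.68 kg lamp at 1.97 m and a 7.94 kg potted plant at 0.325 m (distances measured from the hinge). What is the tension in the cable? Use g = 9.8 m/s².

Taking torques about the hinge:
Lamp: 9.68 × 9.8 = 94.86 N down at 1.97 m → arm 1.97 m, τ = 94.86 × 1.97 = 186.9 N·m clockwise.
Potted plant: 7.94 × 9.8 = 77.81 N down at 0.325 m → arm 0.325 m, τ = 77.81 × 0.325 = 25.29 N·m clockwise.
Total clockwise load moment = 212.2 N·m.
The cable tension T acts at 2.82 m; only its component perpendicular to the rod, T sinθ, produces torque. sin 21.1° = 0.36.
For rotational equilibrium, T × 2.82 × 0.36 = 212.2, so T = 212.2 / 1.015 = 209 N.

T ≈ 209 N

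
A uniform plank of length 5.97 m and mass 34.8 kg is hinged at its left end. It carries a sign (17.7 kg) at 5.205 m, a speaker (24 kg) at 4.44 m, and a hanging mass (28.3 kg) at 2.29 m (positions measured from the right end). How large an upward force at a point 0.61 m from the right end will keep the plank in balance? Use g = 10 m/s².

F ≈ 482 N

Take moments about the left end.
Beam weight: 34.8 × 10 = 348 N down at 2.985 m → arm 2.985 m, τ = 348 × 2.985 = 1039 N·m clockwise.
Sign: 17.7 × 10 = 177 N down at 5.205 m → arm 0.765 m, τ = 177 × 0.765 = 135.4 N·m clockwise.
Speaker: 24 × 10 = 240 N down at 4.44 m → arm 1.53 m, τ = 240 × 1.53 = 367.2 N·m clockwise.
Hanging mass: 28.3 × 10 = 283 N down at 2.29 m → arm 3.68 m, τ = 283 × 3.68 = 1041 N·m clockwise.
Net moment of the loads = 2583 N·m clockwise.
The upward force F acts at a point 0.61 m from the right end, arm 5.36 m, giving F × 5.36 counterclockwise.
Στ = 0 ⇒ F × 5.36 = 2583 ⇒ F = 2583 / 5.36 = 482 N.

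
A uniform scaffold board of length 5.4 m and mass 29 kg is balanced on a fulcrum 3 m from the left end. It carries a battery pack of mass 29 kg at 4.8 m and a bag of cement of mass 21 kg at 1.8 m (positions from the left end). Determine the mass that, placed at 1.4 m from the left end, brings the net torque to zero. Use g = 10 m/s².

m ≈ 11.4 kg

Choose the fulcrum (at 3 m from the left end) as the axis so the support reaction has zero arm there.
Beam weight: 29 × 10 = 290 N down at 2.7 m → arm 0.3 m, τ = 290 × 0.3 = 87 N·m counterclockwise.
Battery pack: 29 × 10 = 290 N down at 4.8 m → arm 1.8 m, τ = 290 × 1.8 = 522 N·m clockwise.
Bag of cement: 21 × 10 = 210 N down at 1.8 m → arm 1.2 m, τ = 210 × 1.2 = 252 N·m counterclockwise.
Net moment of known loads = 183 N·m clockwise.
An unknown mass m at 1.4 m has arm 1.6 m; its moment is m·g·1.6 counterclockwise.
For rotational equilibrium, m × 10 × 1.6 = 183, so m = 183 / (10 × 1.6) = 11.4 kg.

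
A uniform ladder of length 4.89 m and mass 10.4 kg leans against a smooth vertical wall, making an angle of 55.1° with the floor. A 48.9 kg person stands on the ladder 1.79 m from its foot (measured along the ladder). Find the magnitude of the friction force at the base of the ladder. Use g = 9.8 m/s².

Taking torques about the foot of the ladder:
Ladder weight 10.4×9.8 = 101.9 N acts at 2.445 m along the ladder; its horizontal arm is 2.445·cos55.1° = 1.399 m → τ = 142.6 N·m clockwise.
Person: 48.9×9.8 = 479.2 N at 1.79 m → arm 1.024 m → τ = 490.7 N·m clockwise.
Wall normal N acts horizontally at the top; its moment arm is the height L sinθ = 4.89·sin55.1° = 4.011 m, counterclockwise.
Στ = 0 ⇒ N × 4.011 = 633.3 ⇒ N = 158 N.
ΣFx = 0: friction at the foot balances the wall's push, so f = N_wall = 158 N.

f ≈ 158 N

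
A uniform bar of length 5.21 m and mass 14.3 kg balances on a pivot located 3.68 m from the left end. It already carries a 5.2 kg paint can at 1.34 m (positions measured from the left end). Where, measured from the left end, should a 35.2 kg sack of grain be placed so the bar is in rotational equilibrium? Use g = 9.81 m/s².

Choose the pivot (at 3.68 m from the left end) as the axis so the support reaction has zero arm there.
Beam weight: 14.3 × 9.81 = 140.3 N down at 2.605 m → arm 1.075 m, τ = 140.3 × 1.075 = 150.8 N·m counterclockwise.
Paint can: 5.2 × 9.81 = 51.01 N down at 1.34 m → arm 2.34 m, τ = 51.01 × 2.34 = 119.4 N·m counterclockwise.
Net moment of existing loads = 270.2 N·m counterclockwise.
The sack of grain weighs 35.2 × 9.81 = 345.3 N and must supply an equal clockwise moment, so its lever arm about the pivot is 270.2 / 345.3 = 0.783 m.
That puts it at 3.68 + 0.783 = 4.46 m from the left end.

x ≈ 4.46 m from the left end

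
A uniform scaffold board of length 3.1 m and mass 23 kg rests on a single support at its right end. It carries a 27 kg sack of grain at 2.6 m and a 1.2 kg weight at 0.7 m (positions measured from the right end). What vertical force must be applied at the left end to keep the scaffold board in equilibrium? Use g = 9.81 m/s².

Taking torques about the right end:
Beam weight: 23 × 9.81 = 225.6 N down at 1.55 m → arm 1.55 m, τ = 225.6 × 1.55 = 349.7 N·m counterclockwise.
Sack of grain: 27 × 9.81 = 264.9 N down at 2.6 m → arm 2.6 m, τ = 264.9 × 2.6 = 688.7 N·m counterclockwise.
Weight: 1.2 × 9.81 = 11.77 N down at 0.7 m → arm 0.7 m, τ = 11.77 × 0.7 = 8.239 N·m counterclockwise.
Net moment of the loads = 1047 N·m counterclockwise.
The upward force F acts at the left end, arm 3.1 m, giving F × 3.1 clockwise.
Balancing moments: F × 3.1 = 1047, giving F = 1047 / 3.1 = 338 N.

F ≈ 338 N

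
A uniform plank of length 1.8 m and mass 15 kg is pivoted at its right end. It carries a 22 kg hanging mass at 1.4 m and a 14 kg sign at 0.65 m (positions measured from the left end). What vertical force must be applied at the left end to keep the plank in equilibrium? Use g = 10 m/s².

F ≈ 213 N

About the right end:
Beam weight: 15 × 10 = 150 N down at 0.9 m → arm 0.9 m, τ = 150 × 0.9 = 135 N·m counterclockwise.
Hanging mass: 22 × 10 = 220 N down at 1.4 m → arm 0.4 m, τ = 220 × 0.4 = 88 N·m counterclockwise.
Sign: 14 × 10 = 140 N down at 0.65 m → arm 1.15 m, τ = 140 × 1.15 = 161 N·m counterclockwise.
Net moment of the loads = 384 N·m counterclockwise.
The upward force F acts at the left end, arm 1.8 m, giving F × 1.8 clockwise.
Setting net torque to zero: F × 1.8 = 384 → F = 384 / 1.8 = 213 N.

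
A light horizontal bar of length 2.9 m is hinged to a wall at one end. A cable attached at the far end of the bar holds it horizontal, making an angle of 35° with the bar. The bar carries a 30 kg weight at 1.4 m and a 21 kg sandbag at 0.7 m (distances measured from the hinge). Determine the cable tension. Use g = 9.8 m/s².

T ≈ 334 N

Choose the hinge as the axis so the unknown hinge reaction has zero arm there.
Weight: 30 × 9.8 = 294 N down at 1.4 m → arm 1.4 m, τ = 294 × 1.4 = 411.6 N·m clockwise.
Sandbag: 21 × 9.8 = 205.8 N down at 0.7 m → arm 0.7 m, τ = 205.8 × 0.7 = 144.1 N·m clockwise.
Total clockwise load moment = 555.7 N·m.
The cable tension T acts at 2.9 m; only its component perpendicular to the bar, T sinθ, produces torque. sin 35° = 0.5736.
Setting net torque to zero: T × 2.9 × 0.5736 = 555.7 → T = 555.7 / 1.663 = 334 N.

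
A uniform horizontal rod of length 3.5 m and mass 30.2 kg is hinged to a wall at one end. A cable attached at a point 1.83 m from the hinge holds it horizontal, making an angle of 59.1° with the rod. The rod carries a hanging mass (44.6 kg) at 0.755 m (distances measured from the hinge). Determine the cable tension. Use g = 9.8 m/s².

T ≈ 540 N

Sum moments about the hinge (the unknown hinge reaction has zero arm there).
Beam weight: 30.2 × 9.8 = 296 N down at 1.75 m → arm 1.75 m, τ = 296 × 1.75 = 518 N·m clockwise.
Hanging mass: 44.6 × 9.8 = 437.1 N down at 0.755 m → arm 0.755 m, τ = 437.1 × 0.755 = 330 N·m clockwise.
Total clockwise load moment = 848 N·m.
The cable tension T acts at 1.83 m; only its component perpendicular to the rod, T sinθ, produces torque. sin 59.1° = 0.8581.
For rotational equilibrium, T × 1.83 × 0.8581 = 848, so T = 848 / 1.57 = 540 N.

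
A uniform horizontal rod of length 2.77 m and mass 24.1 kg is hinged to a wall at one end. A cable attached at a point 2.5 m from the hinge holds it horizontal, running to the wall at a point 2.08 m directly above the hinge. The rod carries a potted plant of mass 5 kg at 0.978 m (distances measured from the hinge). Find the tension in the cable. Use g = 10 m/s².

T ≈ 239 N

Take moments about the hinge.
Beam weight: 24.1 × 10 = 241 N down at 1.385 m → arm 1.385 m, τ = 241 × 1.385 = 333.8 N·m clockwise.
Potted plant: 5 × 10 = 50 N down at 0.978 m → arm 0.978 m, τ = 50 × 0.978 = 48.9 N·m clockwise.
Total clockwise load moment = 382.7 N·m.
The cable tension T acts at 2.5 m; only its component perpendicular to the rod, T sinθ, produces torque. sinθ = h/√(h²+d²) = 2.08/√(2.08²+2.5²) = 0.6396.
Στ = 0 ⇒ T × 2.5 × 0.6396 = 382.7 ⇒ T = 382.7 / 1.599 = 239 N.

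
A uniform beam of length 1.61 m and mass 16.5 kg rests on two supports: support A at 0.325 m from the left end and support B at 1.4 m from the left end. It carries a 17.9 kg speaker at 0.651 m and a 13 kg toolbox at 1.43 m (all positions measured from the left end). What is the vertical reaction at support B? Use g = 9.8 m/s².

R_B ≈ 256 N

Take moments about support A.
Beam weight: 16.5 × 9.8 = 161.7 N down at 0.805 m → arm 0.48 m, τ = 161.7 × 0.48 = 77.62 N·m clockwise.
Speaker: 17.9 × 9.8 = 175.4 N down at 0.651 m → arm 0.326 m, τ = 175.4 × 0.326 = 57.18 N·m clockwise.
Toolbox: 13 × 9.8 = 127.4 N down at 1.43 m → arm 1.105 m, τ = 127.4 × 1.105 = 140.8 N·m clockwise.
Net load moment about support A = 275.6 N·m clockwise.
Reaction R at support B is upward at 1.4 m, arm 1.075 m → moment R × 1.075 counterclockwise.
Στ = 0 ⇒ R × 1.075 = 275.6 ⇒ R = 256 N.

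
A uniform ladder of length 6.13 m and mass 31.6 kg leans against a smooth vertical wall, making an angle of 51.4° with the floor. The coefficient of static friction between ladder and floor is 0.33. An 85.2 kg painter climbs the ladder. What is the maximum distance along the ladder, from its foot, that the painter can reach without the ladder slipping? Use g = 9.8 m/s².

Take moments about the foot of the ladder.
Ladder weight 31.6×9.8 = 309.7 N acts at 3.065 m along the ladder; its horizontal arm is 3.065·cos51.4° = 1.912 m → τ = 592.1 N·m clockwise.
Painter weight 85.2×9.8 = 835 N at distance d → arm d·cos51.4° → τ = 835·d·0.6239 clockwise.
Wall normal N at the top has arm L sinθ = 4.791 m counterclockwise, so Στ = 0 gives N·4.791 = 592.1 + 521·d.
ΣFy = 0 ⇒ N_floor = 1145 N, so the maximum friction is μ_s·N_floor = 0.33×1145 = 377.9 N. ΣFx = 0 ⇒ N_wall = f, so at the slipping point N = 377.9 N.
Substituting: 377.9×4.791 = 592.1 + 521·d ⇒ d = (1811 − 592.1) / 521 = 2.34 m.

d ≈ 2.34 m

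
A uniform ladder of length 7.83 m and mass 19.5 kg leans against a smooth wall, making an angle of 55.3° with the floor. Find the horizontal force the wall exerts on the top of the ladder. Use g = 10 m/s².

Taking torques about the foot of the ladder:
Ladder weight 19.5×10 = 195 N acts at 3.915 m along the ladder; its horizontal arm is 3.915·cos55.3° = 2.229 m → τ = 434.7 N·m clockwise.
Wall normal N acts horizontally at the top; its moment arm is the height L sinθ = 7.83·sin55.3° = 6.437 m, counterclockwise.
Στ = 0 ⇒ N × 6.437 = 434.7 ⇒ N = 67.5 N.

N_wall ≈ 67.5 N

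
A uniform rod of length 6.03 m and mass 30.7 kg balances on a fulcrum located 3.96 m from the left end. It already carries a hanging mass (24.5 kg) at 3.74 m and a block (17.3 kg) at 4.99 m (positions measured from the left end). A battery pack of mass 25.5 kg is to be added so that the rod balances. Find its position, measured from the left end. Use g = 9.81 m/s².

Sum moments about the fulcrum (at 3.96 m from the left end) (the support reaction has zero arm there).
Beam weight: 30.7 × 9.81 = 301.2 N down at 3.015 m → arm 0.945 m, τ = 301.2 × 0.945 = 284.6 N·m counterclockwise.
Hanging mass: 24.5 × 9.81 = 240.3 N down at 3.74 m → arm 0.22 m, τ = 240.3 × 0.22 = 52.87 N·m counterclockwise.
Block: 17.3 × 9.81 = 169.7 N down at 4.99 m → arm 1.03 m, τ = 169.7 × 1.03 = 174.8 N·m clockwise.
Net moment of existing loads = 162.7 N·m counterclockwise.
The battery pack weighs 25.5 × 9.81 = 250.2 N and must supply an equal clockwise moment, so its lever arm about the fulcrum is 162.7 / 250.2 = 0.65 m.
That puts it at 3.96 + 0.65 = 4.61 m from the left end.

x ≈ 4.61 m from the left end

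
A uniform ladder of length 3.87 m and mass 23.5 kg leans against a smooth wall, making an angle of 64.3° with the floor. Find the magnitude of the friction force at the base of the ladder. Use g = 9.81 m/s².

Choose the foot of the ladder as the axis so the floor normal and friction both act there and drop out.
Ladder weight 23.5×9.81 = 230.5 N acts at 1.935 m along the ladder; its horizontal arm is 1.935·cos64.3° = 0.8391 m → τ = 193.4 N·m clockwise.
Wall normal N acts horizontally at the top; its moment arm is the height L sinθ = 3.87·sin64.3° = 3.487 m, counterclockwise.
Setting net torque to zero: N × 3.487 = 193.4 → N = 55.5 N.
ΣFx = 0: friction at the foot balances the wall's push, so f = N_wall = 55.5 N.

f ≈ 55.5 N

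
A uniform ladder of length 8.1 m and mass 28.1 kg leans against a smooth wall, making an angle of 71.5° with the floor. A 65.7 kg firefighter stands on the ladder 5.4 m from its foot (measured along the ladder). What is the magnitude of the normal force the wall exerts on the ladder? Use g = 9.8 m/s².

N_wall ≈ 190 N

Choose the foot of the ladder as the axis so the floor normal and friction both act there and drop out.
Ladder weight 28.1×9.8 = 275.4 N acts at 4.05 m along the ladder; its horizontal arm is 4.05·cos71.5° = 1.285 m → τ = 353.9 N·m clockwise.
Firefighter: 65.7×9.8 = 643.9 N at 5.4 m → arm 1.713 m → τ = 1103 N·m clockwise.
Wall normal N acts horizontally at the top; its moment arm is the height L sinθ = 8.1·sin71.5° = 7.681 m, counterclockwise.
Balancing moments: N × 7.681 = 1457, giving N = 190 N.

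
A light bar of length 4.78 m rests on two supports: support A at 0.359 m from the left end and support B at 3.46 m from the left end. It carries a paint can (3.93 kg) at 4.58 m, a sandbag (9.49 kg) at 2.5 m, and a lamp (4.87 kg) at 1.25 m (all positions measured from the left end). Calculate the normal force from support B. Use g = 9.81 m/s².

Take moments about support A.
Paint can: 3.93 × 9.81 = 38.55 N down at 4.58 m → arm 4.221 m, τ = 38.55 × 4.221 = 162.7 N·m clockwise.
Sandbag: 9.49 × 9.81 = 93.1 N down at 2.5 m → arm 2.141 m, τ = 93.1 × 2.141 = 199.3 N·m clockwise.
Lamp: 4.87 × 9.81 = 47.77 N down at 1.25 m → arm 0.891 m, τ = 47.77 × 0.891 = 42.56 N·m clockwise.
Net load moment about support A = 404.6 N·m clockwise.
Reaction R at support B is upward at 3.46 m, arm 3.101 m → moment R × 3.101 counterclockwise.
Setting net torque to zero: R × 3.101 = 404.6 → R = 130 N.

R_B ≈ 130 N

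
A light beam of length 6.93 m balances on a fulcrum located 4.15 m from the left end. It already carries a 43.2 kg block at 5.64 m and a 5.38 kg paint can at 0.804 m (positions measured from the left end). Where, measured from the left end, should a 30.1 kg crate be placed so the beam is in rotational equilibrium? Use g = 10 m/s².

Taking torques about the fulcrum (at 4.15 m from the left end):
Block: 43.2 × 10 = 432 N down at 5.64 m → arm 1.49 m, τ = 432 × 1.49 = 643.7 N·m clockwise.
Paint can: 5.38 × 10 = 53.8 N down at 0.804 m → arm 3.346 m, τ = 53.8 × 3.346 = 180 N·m counterclockwise.
Net moment of existing loads = 463.7 N·m clockwise.
The crate weighs 30.1 × 10 = 301 N and must supply an equal counterclockwise moment, so its lever arm about the fulcrum is 463.7 / 301 = 1.54 m.
That puts it at 4.15 − 1.54 = 2.61 m from the left end.

x ≈ 2.61 m from the left end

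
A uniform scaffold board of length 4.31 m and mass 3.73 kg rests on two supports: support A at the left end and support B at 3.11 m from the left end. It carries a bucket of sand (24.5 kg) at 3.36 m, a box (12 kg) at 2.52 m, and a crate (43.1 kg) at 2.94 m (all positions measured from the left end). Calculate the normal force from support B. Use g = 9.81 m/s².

Take moments about support A.
Beam weight: 3.73 × 9.81 = 36.59 N down at 2.155 m → arm 2.155 m, τ = 36.59 × 2.155 = 78.85 N·m clockwise.
Bucket of sand: 24.5 × 9.81 = 240.3 N down at 3.36 m → arm 3.36 m, τ = 240.3 × 3.36 = 807.4 N·m clockwise.
Box: 12 × 9.81 = 117.7 N down at 2.52 m → arm 2.52 m, τ = 117.7 × 2.52 = 296.6 N·m clockwise.
Crate: 43.1 × 9.81 = 422.8 N down at 2.94 m → arm 2.94 m, τ = 422.8 × 2.94 = 1243 N·m clockwise.
Net load moment about support A = 2426 N·m clockwise.
Reaction R at support B is upward at 3.11 m, arm 3.11 m → moment R × 3.11 counterclockwise.
Setting net torque to zero: R × 3.11 = 2426 → R = 780 N.

R_B ≈ 780 N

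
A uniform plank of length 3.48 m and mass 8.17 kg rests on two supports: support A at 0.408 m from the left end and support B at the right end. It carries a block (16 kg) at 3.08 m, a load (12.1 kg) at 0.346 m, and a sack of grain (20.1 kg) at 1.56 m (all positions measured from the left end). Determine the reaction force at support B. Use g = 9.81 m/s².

About support A:
Beam weight: 8.17 × 9.81 = 80.15 N down at 1.74 m → arm 1.332 m, τ = 80.15 × 1.332 = 106.8 N·m clockwise.
Block: 16 × 9.81 = 157 N down at 3.08 m → arm 2.672 m, τ = 157 × 2.672 = 419.5 N·m clockwise.
Load: 12.1 × 9.81 = 118.7 N down at 0.346 m → arm 0.062 m, τ = 118.7 × 0.062 = 7.359 N·m counterclockwise.
Sack of grain: 20.1 × 9.81 = 197.2 N down at 1.56 m → arm 1.152 m, τ = 197.2 × 1.152 = 227.2 N·m clockwise.
Net load moment about support A = 746.1 N·m clockwise.
Reaction R at support B is upward at 3.48 m, arm 3.072 m → moment R × 3.072 counterclockwise.
Στ = 0 ⇒ R × 3.072 = 746.1 ⇒ R = 243 N.

R_B ≈ 243 N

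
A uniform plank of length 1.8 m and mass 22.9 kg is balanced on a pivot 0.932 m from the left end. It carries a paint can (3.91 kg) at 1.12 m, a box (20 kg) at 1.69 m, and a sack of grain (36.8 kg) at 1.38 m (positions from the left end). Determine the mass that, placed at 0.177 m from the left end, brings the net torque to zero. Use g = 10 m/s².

Taking torques about the pivot (at 0.932 m from the left end):
Beam weight: 22.9 × 10 = 229 N down at 0.9 m → arm 0.032 m, τ = 229 × 0.032 = 7.328 N·m counterclockwise.
Paint can: 3.91 × 10 = 39.1 N down at 1.12 m → arm 0.188 m, τ = 39.1 × 0.188 = 7.351 N·m clockwise.
Box: 20 × 10 = 200 N down at 1.69 m → arm 0.758 m, τ = 200 × 0.758 = 151.6 N·m clockwise.
Sack of grain: 36.8 × 10 = 368 N down at 1.38 m → arm 0.448 m, τ = 368 × 0.448 = 164.9 N·m clockwise.
Net moment of known loads = 316.5 N·m clockwise.
An unknown mass m at 0.177 m has arm 0.755 m; its moment is m·g·0.755 counterclockwise.
For rotational equilibrium, m × 10 × 0.755 = 316.5, so m = 316.5 / (10 × 0.755) = 41.9 kg.

m ≈ 41.9 kg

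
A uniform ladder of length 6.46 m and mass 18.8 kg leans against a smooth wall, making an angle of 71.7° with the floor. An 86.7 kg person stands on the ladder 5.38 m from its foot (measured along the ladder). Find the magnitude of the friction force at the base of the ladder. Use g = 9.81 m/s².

f ≈ 265 N

About the foot of the ladder:
Ladder weight 18.8×9.81 = 184.4 N acts at 3.23 m along the ladder; its horizontal arm is 3.23·cos71.7° = 1.014 m → τ = 187 N·m clockwise.
Person: 86.7×9.81 = 850.5 N at 5.38 m → arm 1.689 m → τ = 1436 N·m clockwise.
Wall normal N acts horizontally at the top; its moment arm is the height L sinθ = 6.46·sin71.7° = 6.133 m, counterclockwise.
Balancing moments: N × 6.133 = 1623, giving N = 265 N.
ΣFx = 0: friction at the foot balances the wall's push, so f = N_wall = 265 N.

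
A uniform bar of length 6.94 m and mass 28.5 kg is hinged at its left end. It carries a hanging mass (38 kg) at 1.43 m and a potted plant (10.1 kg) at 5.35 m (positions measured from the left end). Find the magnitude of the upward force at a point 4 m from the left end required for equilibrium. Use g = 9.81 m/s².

F ≈ 508 N

About the left end:
Beam weight: 28.5 × 9.81 = 279.6 N down at 3.47 m → arm 3.47 m, τ = 279.6 × 3.47 = 970.2 N·m clockwise.
Hanging mass: 38 × 9.81 = 372.8 N down at 1.43 m → arm 1.43 m, τ = 372.8 × 1.43 = 533.1 N·m clockwise.
Potted plant: 10.1 × 9.81 = 99.08 N down at 5.35 m → arm 5.35 m, τ = 99.08 × 5.35 = 530.1 N·m clockwise.
Net moment of the loads = 2033 N·m clockwise.
The upward force F acts at a point 4 m from the left end, arm 4 m, giving F × 4 counterclockwise.
Balancing moments: F × 4 = 2033, giving F = 2033 / 4 = 508 N.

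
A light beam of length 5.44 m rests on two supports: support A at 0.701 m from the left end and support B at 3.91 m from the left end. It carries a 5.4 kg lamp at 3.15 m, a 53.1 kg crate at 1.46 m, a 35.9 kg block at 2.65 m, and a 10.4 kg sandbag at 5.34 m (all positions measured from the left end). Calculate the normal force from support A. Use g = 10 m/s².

R_A ≈ 513 N

Take moments about support B.
Lamp: 5.4 × 10 = 54 N down at 3.15 m → arm 0.76 m, τ = 54 × 0.76 = 41.04 N·m counterclockwise.
Crate: 53.1 × 10 = 531 N down at 1.46 m → arm 2.45 m, τ = 531 × 2.45 = 1301 N·m counterclockwise.
Block: 35.9 × 10 = 359 N down at 2.65 m → arm 1.26 m, τ = 359 × 1.26 = 452.3 N·m counterclockwise.
Sandbag: 10.4 × 10 = 104 N down at 5.34 m → arm 1.43 m, τ = 104 × 1.43 = 148.7 N·m clockwise.
Net load moment about support B = 1646 N·m counterclockwise.
Reaction R at support A is upward at 0.701 m, arm 3.209 m → moment R × 3.209 clockwise.
Στ = 0 ⇒ R × 3.209 = 1646 ⇒ R = 513 N.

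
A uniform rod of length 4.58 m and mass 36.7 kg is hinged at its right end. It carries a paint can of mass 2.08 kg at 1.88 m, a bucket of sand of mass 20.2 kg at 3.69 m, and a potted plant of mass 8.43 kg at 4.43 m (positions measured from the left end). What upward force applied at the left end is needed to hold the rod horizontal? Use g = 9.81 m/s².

F ≈ 233 N

Sum moments about the right end (the unknown pivot reaction has zero arm there).
Beam weight: 36.7 × 9.81 = 360 N down at 2.29 m → arm 2.29 m, τ = 360 × 2.29 = 824.4 N·m counterclockwise.
Paint can: 2.08 × 9.81 = 20.4 N down at 1.88 m → arm 2.7 m, τ = 20.4 × 2.7 = 55.08 N·m counterclockwise.
Bucket of sand: 20.2 × 9.81 = 198.2 N down at 3.69 m → arm 0.89 m, τ = 198.2 × 0.89 = 176.4 N·m counterclockwise.
Potted plant: 8.43 × 9.81 = 82.7 N down at 4.43 m → arm 0.15 m, τ = 82.7 × 0.15 = 12.4 N·m counterclockwise.
Net moment of the loads = 1068 N·m counterclockwise.
The upward force F acts at the left end, arm 4.58 m, giving F × 4.58 clockwise.
For rotational equilibrium, F × 4.58 = 1068, so F = 1068 / 4.58 = 233 N.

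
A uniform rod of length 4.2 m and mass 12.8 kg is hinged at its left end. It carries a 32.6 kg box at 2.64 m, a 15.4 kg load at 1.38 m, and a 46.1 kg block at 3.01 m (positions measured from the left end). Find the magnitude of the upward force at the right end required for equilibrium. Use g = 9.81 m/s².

F ≈ 638 N

About the left end:
Beam weight: 12.8 × 9.81 = 125.6 N down at 2.1 m → arm 2.1 m, τ = 125.6 × 2.1 = 263.8 N·m clockwise.
Box: 32.6 × 9.81 = 319.8 N down at 2.64 m → arm 2.64 m, τ = 319.8 × 2.64 = 844.3 N·m clockwise.
Load: 15.4 × 9.81 = 151.1 N down at 1.38 m → arm 1.38 m, τ = 151.1 × 1.38 = 208.5 N·m clockwise.
Block: 46.1 × 9.81 = 452.2 N down at 3.01 m → arm 3.01 m, τ = 452.2 × 3.01 = 1361 N·m clockwise.
Net moment of the loads = 2678 N·m clockwise.
The upward force F acts at the right end, arm 4.2 m, giving F × 4.2 counterclockwise.
Setting net torque to zero: F × 4.2 = 2678 → F = 2678 / 4.2 = 638 N.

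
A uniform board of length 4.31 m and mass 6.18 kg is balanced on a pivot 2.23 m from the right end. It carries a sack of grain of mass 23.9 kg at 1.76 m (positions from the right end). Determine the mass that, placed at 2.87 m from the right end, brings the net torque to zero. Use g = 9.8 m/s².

m ≈ 18.3 kg

Choose the pivot (at 2.23 m from the right end) as the axis so the support reaction has zero arm there.
Beam weight: 6.18 × 9.8 = 60.56 N down at 2.155 m → arm 0.075 m, τ = 60.56 × 0.075 = 4.542 N·m clockwise.
Sack of grain: 23.9 × 9.8 = 234.2 N down at 1.76 m → arm 0.47 m, τ = 234.2 × 0.47 = 110.1 N·m clockwise.
Net moment of known loads = 114.6 N·m clockwise.
An unknown mass m at 2.87 m has arm 0.64 m; its moment is m·g·0.64 counterclockwise.
Στ = 0 ⇒ m × 9.8 × 0.64 = 114.6 ⇒ m = 114.6 / (9.8 × 0.64) = 18.3 kg.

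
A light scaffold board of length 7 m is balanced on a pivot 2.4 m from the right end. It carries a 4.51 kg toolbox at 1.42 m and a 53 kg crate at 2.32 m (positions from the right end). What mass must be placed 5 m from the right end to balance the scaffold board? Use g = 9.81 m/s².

Take moments about the pivot (at 2.4 m from the right end).
Toolbox: 4.51 × 9.81 = 44.24 N down at 1.42 m → arm 0.98 m, τ = 44.24 × 0.98 = 43.36 N·m clockwise.
Crate: 53 × 9.81 = 519.9 N down at 2.32 m → arm 0.08 m, τ = 519.9 × 0.08 = 41.59 N·m clockwise.
Net moment of known loads = 84.95 N·m clockwise.
An unknown mass m at 5 m has arm 2.6 m; its moment is m·g·2.6 counterclockwise.
Balancing moments: m × 9.81 × 2.6 = 84.95, giving m = 84.95 / (9.81 × 2.6) = 3.33 kg.

m ≈ 3.33 kg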